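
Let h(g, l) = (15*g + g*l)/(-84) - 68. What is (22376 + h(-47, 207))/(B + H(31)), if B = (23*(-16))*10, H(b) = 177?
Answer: -314051/49042 ≈ -6.4037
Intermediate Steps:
h(g, l) = -68 - 5*g/28 - g*l/84 (h(g, l) = (15*g + g*l)*(-1/84) - 68 = (-5*g/28 - g*l/84) - 68 = -68 - 5*g/28 - g*l/84)
B = -3680 (B = -368*10 = -3680)
(22376 + h(-47, 207))/(B + H(31)) = (22376 + (-68 - 5/28*(-47) - 1/84*(-47)*207))/(-3680 + 177) = (22376 + (-68 + 235/28 + 3243/28))/(-3503) = (22376 + 787/14)*(-1/3503) = (314051/14)*(-1/3503) = -314051/49042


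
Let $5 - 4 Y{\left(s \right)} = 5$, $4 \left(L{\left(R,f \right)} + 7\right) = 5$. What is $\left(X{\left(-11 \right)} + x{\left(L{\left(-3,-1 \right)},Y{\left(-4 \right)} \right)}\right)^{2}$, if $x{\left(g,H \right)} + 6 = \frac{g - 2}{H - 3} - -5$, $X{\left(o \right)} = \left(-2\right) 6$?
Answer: $\frac{15625}{144} \approx 108.51$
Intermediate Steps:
$L{\left(R,f \right)} = - \frac{23}{4}$ ($L{\left(R,f \right)} = -7 + \frac{1}{4} \cdot 5 = -7 + \frac{5}{4} = - \frac{23}{4}$)
$Y{\left(s \right)} = 0$ ($Y{\left(s \right)} = \frac{5}{4} - \frac{5}{4} = 0$)
$X{\left(o \right)} = -12$
$x{\left(g,H \right)} = -1 + \frac{-2 + g}{-3 + H}$ ($x{\left(g,H \right)} = -6 + \left(\frac{g - 2}{H - 3} - -5\right) = -6 + \left(\frac{-2 + g}{-3 + H} + 5\right) = -6 + \left(5 + \frac{-2 + g}{-3 + H}\right) = -1 + \frac{-2 + g}{-3 + H}$)
$\left(X{\left(-11 \right)} + x{\left(L{\left(-3,-1 \right)},Y{\left(-4 \right)} \right)}\right)^{2} = \left(-12 + \frac{1 - \frac{23}{4} - 0}{-3 + 0}\right)^{2} = \left(-12 + \frac{1 - \frac{23}{4} + 0}{-3}\right)^{2} = \left(-12 - - \frac{19}{12}\right)^{2} = \left(-12 + \frac{19}{12}\right)^{2} = \left(- \frac{125}{12}\right)^{2} = \frac{15625}{144}$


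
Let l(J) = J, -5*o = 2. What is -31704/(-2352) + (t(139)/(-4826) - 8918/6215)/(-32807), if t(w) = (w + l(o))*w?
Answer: 324969891211543/24107992824685 ≈ 13.480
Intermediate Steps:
o = -⅖ (o = -⅕*2 = -⅖ ≈ -0.40000)
t(w) = w*(-⅖ + w) (t(w) = (w - ⅖)*w = (-⅖ + w)*w = w*(-⅖ + w))
-31704/(-2352) + (t(139)/(-4826) - 8918/6215)/(-32807) = -31704/(-2352) + (((⅕)*139*(-2 + 5*139))/(-4826) - 8918/6215)/(-32807) = -31704*(-1/2352) + (((⅕)*139*(-2 + 695))*(-1/4826) - 8918*1/6215)*(-1/32807) = 1321/98 + (((⅕)*139*693)*(-1/4826) - 8918/6215)*(-1/32807) = 1321/98 + ((96327/5)*(-1/4826) - 8918/6215)*(-1/32807) = 1321/98 + (-96327/24130 - 8918/6215)*(-1/32807) = 1321/98 - 162772729/29993590*(-1/32807) = 1321/98 + 162772729/983999707130 = 324969891211543/24107992824685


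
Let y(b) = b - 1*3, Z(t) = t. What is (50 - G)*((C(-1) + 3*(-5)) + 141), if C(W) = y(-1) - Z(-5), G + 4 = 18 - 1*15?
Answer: 6477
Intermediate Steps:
y(b) = -3 + b (y(b) = b - 3 = -3 + b)
G = -1 (G = -4 + (18 - 1*15) = -4 + (18 - 15) = -4 + 3 = -1)
C(W) = 1 (C(W) = (-3 - 1) - 1*(-5) = -4 + 5 = 1)
(50 - G)*((C(-1) + 3*(-5)) + 141) = (50 - 1*(-1))*((1 + 3*(-5)) + 141) = (50 + 1)*((1 - 15) + 141) = 51*(-14 + 141) = 51*127 = 6477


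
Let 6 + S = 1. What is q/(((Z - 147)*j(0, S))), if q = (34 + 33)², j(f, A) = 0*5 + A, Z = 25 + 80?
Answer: 4489/210 ≈ 21.376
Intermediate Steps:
S = -5 (S = -6 + 1 = -5)
Z = 105
j(f, A) = A (j(f, A) = 0 + A = A)
q = 4489 (q = 67² = 4489)
q/(((Z - 147)*j(0, S))) = 4489/(((105 - 147)*(-5))) = 4489/((-42*(-5))) = 4489/210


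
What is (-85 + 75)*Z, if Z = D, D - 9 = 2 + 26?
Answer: -370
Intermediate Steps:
D = 37 (D = 9 + (2 + 26) = 9 + 28 = 37)
Z = 37
(-85 + 75)*Z = (-85 + 75)*37 = -10*37 = -370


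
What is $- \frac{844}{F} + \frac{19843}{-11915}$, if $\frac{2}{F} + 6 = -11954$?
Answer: $\frac{60136414957}{11915} \approx 5.0471 \cdot 10^{6}$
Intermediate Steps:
$F = - \frac{1}{5980}$ ($F = \frac{2}{-6 - 11954} = \frac{2}{-11960} = 2 \left(- \frac{1}{11960}\right) = - \frac{1}{5980} \approx -0.00016722$)
$- \frac{844}{F} + \frac{19843}{-11915} = - \frac{844}{- \frac{1}{5980}} + \frac{19843}{-11915} = \left(-844\right) \left(-5980\right) + 19843 \left(- \frac{1}{11915}\right) = 5047120 - \frac{19843}{11915} = \frac{60136414957}{11915}$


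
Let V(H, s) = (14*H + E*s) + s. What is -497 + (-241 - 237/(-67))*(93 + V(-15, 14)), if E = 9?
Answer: -399229/67 ≈ -5958.6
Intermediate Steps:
V(H, s) = 10*s + 14*H (V(H, s) = (14*H + 9*s) + s = (9*s + 14*H) + s = 10*s + 14*H)
-497 + (-241 - 237/(-67))*(93 + V(-15, 14)) = -497 + (-241 - 237/(-67))*(93 + (10*14 + 14*(-15))) = -497 + (-241 - 237*(-1/67))*(93 + (140 - 210)) = -497 + (-241 + 237/67)*(93 - 70) = -497 - 15910/67*23 = -497 - 365930/67 = -399229/67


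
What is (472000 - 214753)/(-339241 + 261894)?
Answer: -257247/77347 ≈ -3.3259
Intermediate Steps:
(472000 - 214753)/(-339241 + 261894) = 257247/(-77347) = 257247*(-1/77347) = -257247/77347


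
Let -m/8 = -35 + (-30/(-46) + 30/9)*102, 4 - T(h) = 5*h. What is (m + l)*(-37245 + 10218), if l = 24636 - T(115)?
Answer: -13821634827/23 ≈ -6.0094e+8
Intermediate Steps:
T(h) = 4 - 5*h
l = 25207 (l = 24636 - (4 - 5*115) = 24636 - (4 - 575) = 24636 - 1*(-571) = 24636 + 571 = 25207)
m = -68360/23 (m = -8*(-35 + (-30/(-46) + 30/9)*102) = -8*(-35 + (-30*(-1/46) + 30*(⅑))*102) = -8*(-35 + (15/23 + 10/3)*102) = -8*(-35 + (275/69)*102) = -8*(-35 + 9350/23) = -8*8545/23 = -68360/23 ≈ -2972.2)
(m + l)*(-37245 + 10218) = (-68360/23 + 25207)*(-37245 + 10218) = (511401/23)*(-27027) = -13821634827/23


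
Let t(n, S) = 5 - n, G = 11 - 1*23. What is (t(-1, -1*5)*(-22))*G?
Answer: 1584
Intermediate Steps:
G = -12 (G = 11 - 23 = -12)
(t(-1, -1*5)*(-22))*G = ((5 - 1*(-1))*(-22))*(-12) = ((5 + 1)*(-22))*(-12) = (6*(-22))*(-12) = -132*(-12) = 1584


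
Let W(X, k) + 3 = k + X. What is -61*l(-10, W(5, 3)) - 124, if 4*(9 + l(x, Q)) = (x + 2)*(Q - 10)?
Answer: -185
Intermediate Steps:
W(X, k) = -3 + X + k (W(X, k) = -3 + (k + X) = -3 + (X + k) = -3 + X + k)
l(x, Q) = -9 + (-10 + Q)*(2 + x)/4 (l(x, Q) = -9 + ((x + 2)*(Q - 10))/4 = -9 + ((2 + x)*(-10 + Q))/4 = -9 + ((-10 + Q)*(2 + x))/4 = -9 + (-10 + Q)*(2 + x)/4)
-61*l(-10, W(5, 3)) - 124 = -61*(-14 + (-3 + 5 + 3)/2 - 5/2*(-10) + (¼)*(-3 + 5 + 3)*(-10)) - 124 = -61*(-14 + (½)*5 + 25 + (¼)*5*(-10)) - 124 = -61*(-14 + 5/2 + 25 - 25/2) - 124 = -61*1 - 124 = -61 - 124 = -185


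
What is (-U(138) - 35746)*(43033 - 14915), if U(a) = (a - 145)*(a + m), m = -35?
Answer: -984832950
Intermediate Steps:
U(a) = (-145 + a)*(-35 + a) (U(a) = (a - 145)*(a - 35) = (-145 + a)*(-35 + a))
(-U(138) - 35746)*(43033 - 14915) = (-(5075 + 138² - 180*138) - 35746)*(43033 - 14915) = (-(5075 + 19044 - 24840) - 35746)*28118 = (-1*(-721) - 35746)*28118 = (721 - 35746)*28118 = -35025*28118 = -984832950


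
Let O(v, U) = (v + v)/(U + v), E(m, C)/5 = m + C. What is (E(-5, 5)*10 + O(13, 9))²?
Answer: 169/121 ≈ 1.3967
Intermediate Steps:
E(m, C) = 5*C + 5*m (E(m, C) = 5*(m + C) = 5*(C + m) = 5*C + 5*m)
O(v, U) = 2*v/(U + v) (O(v, U) = (2*v)/(U + v) = 2*v/(U + v))
(E(-5, 5)*10 + O(13, 9))² = ((5*5 + 5*(-5))*10 + 2*13/(9 + 13))² = ((25 - 25)*10 + 2*13/22)² = (0*10 + 2*13*(1/22))² = (0 + 13/11)² = (13/11)² = 169/121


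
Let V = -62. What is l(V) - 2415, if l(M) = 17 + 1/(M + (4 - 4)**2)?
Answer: -148677/62 ≈ -2398.0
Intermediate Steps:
l(M) = 17 + 1/M (l(M) = 17 + 1/(M + 0**2) = 17 + 1/(M + 0) = 17 + 1/M)
l(V) - 2415 = (17 + 1/(-62)) - 2415 = (17 - 1/62) - 2415 = 1053/62 - 2415 = -148677/62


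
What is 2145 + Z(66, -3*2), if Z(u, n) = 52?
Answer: 2197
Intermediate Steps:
2145 + Z(66, -3*2) = 2145 + 52 = 2197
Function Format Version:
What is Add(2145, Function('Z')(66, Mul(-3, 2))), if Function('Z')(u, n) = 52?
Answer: 2197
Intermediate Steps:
Add(2145, Function('Z')(66, Mul(-3, 2))) = Add(2145, 52) = 2197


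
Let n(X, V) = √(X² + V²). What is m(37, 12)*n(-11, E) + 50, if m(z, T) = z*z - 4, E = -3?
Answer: 50 + 1365*√130 ≈ 15613.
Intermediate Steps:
n(X, V) = √(V² + X²)
m(z, T) = -4 + z² (m(z, T) = z² - 4 = -4 + z²)
m(37, 12)*n(-11, E) + 50 = (-4 + 37²)*√((-3)² + (-11)²) + 50 = (-4 + 1369)*√(9 + 121) + 50 = 1365*√130 + 50 = 50 + 1365*√130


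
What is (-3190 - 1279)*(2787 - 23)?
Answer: -12352316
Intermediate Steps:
(-3190 - 1279)*(2787 - 23) = -4469*2764 = -12352316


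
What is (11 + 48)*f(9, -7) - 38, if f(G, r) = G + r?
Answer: 80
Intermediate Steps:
(11 + 48)*f(9, -7) - 38 = (11 + 48)*(9 - 7) - 38 = 59*2 - 38 = 118 - 38 = 80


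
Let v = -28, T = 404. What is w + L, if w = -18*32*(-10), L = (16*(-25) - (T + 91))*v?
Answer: 30820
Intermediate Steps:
L = 25060 (L = (16*(-25) - (404 + 91))*(-28) = (-400 - 1*495)*(-28) = (-400 - 495)*(-28) = -895*(-28) = 25060)
w = 5760 (w = -576*(-10) = 5760)
w + L = 5760 + 25060 = 30820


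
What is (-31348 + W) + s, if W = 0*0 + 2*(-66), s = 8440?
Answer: -23040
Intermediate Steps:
W = -132 (W = 0 - 132 = -132)
(-31348 + W) + s = (-31348 - 132) + 8440 = -31480 + 8440 = -23040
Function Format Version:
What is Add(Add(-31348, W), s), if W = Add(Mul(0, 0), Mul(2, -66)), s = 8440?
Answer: -23040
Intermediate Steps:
W = -132 (W = Add(0, -132) = -132)
Add(Add(-31348, W), s) = Add(Add(-31348, -132), 8440) = Add(-31480, 8440) = -23040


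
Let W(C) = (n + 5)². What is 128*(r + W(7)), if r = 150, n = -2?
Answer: 20352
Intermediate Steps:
W(C) = 9 (W(C) = (-2 + 5)² = 3² = 9)
128*(r + W(7)) = 128*(150 + 9) = 128*159 = 20352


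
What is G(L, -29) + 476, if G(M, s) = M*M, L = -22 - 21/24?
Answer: 63953/64 ≈ 999.27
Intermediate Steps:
L = -183/8 (L = -22 - 21*1/24 = -22 - 7/8 = -183/8 ≈ -22.875)
G(M, s) = M**2
G(L, -29) + 476 = (-183/8)**2 + 476 = 33489/64 + 476 = 63953/64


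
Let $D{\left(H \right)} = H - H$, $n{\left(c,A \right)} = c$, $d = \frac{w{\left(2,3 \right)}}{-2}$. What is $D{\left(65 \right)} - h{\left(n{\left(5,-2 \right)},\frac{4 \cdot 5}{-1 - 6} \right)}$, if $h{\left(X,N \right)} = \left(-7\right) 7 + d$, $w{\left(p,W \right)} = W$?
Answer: $\frac{101}{2} \approx 50.5$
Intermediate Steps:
$d = - \frac{3}{2}$ ($d = \frac{3}{-2} = 3 \left(- \frac{1}{2}\right) = - \frac{3}{2} \approx -1.5$)
$D{\left(H \right)} = 0$
$h{\left(X,N \right)} = - \frac{101}{2}$ ($h{\left(X,N \right)} = \left(-7\right) 7 - \frac{3}{2} = -49 - \frac{3}{2} = - \frac{101}{2}$)
$D{\left(65 \right)} - h{\left(n{\left(5,-2 \right)},\frac{4 \cdot 5}{-1 - 6} \right)} = 0 - - \frac{101}{2} = 0 + \frac{101}{2} = \frac{101}{2}$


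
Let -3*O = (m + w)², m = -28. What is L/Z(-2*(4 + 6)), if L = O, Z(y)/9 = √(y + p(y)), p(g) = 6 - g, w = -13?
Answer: -1681*√6/162 ≈ -25.417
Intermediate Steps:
O = -1681/3 (O = -(-28 - 13)²/3 = -⅓*(-41)² = -⅓*1681 = -1681/3 ≈ -560.33)
Z(y) = 9*√6 (Z(y) = 9*√(y + (6 - y)) = 9*√6)
L = -1681/3 ≈ -560.33
L/Z(-2*(4 + 6)) = -1681*√6/54/3 = -1681*√6/162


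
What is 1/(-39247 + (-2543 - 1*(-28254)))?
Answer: -1/13536 ≈ -7.3877e-5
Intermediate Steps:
1/(-39247 + (-2543 - 1*(-28254))) = 1/(-39247 + (-2543 + 28254)) = 1/(-39247 + 25711) = 1/(-13536) = -1/13536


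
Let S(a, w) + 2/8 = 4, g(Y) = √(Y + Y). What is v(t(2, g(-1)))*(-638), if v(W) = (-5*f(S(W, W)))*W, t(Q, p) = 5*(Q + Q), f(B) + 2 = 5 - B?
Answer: -47850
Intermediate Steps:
g(Y) = √2*√Y (g(Y) = √(2*Y) = √2*√Y)
S(a, w) = 15/4 (S(a, w) = -¼ + 4 = 15/4)
f(B) = 3 - B (f(B) = -2 + (5 - B) = 3 - B)
t(Q, p) = 10*Q (t(Q, p) = 5*(2*Q) = 10*Q)
v(W) = 15*W/4 (v(W) = (-5*(3 - 1*15/4))*W = (-5*(3 - 15/4))*W = (-5*(-¾))*W = 15*W/4)
v(t(2, g(-1)))*(-638) = (15*(10*2)/4)*(-638) = ((15/4)*20)*(-638) = 75*(-638) = -47850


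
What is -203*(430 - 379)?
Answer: -10353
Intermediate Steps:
-203*(430 - 379) = -203*51 = -10353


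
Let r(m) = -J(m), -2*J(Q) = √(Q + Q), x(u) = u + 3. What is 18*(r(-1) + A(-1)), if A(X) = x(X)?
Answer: 36 + 9*I*√2 ≈ 36.0 + 12.728*I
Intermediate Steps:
x(u) = 3 + u
J(Q) = -√2*√Q/2 (J(Q) = -√(Q + Q)/2 = -√2*√Q/2)
A(X) = 3 + X
r(m) = √2*√m/2 (r(m) = -(-1)*√2*√m/2 = √2*√m/2)
18*(r(-1) + A(-1)) = 18*(√2*√(-1)/2 + (3 - 1)) = 18*(√2*I/2 + 2) = 18*(I*√2/2 + 2) = 18*(2 + I*√2/2) = 36 + 9*I*√2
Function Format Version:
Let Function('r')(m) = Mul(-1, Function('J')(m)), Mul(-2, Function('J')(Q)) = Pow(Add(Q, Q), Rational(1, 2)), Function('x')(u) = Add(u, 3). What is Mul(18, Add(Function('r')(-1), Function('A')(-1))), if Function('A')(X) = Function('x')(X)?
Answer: Add(36, Mul(9, I, Pow(2, Rational(1, 2)))) ≈ Add(36.000, Mul(12.728, I))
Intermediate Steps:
Function('x')(u) = Add(3, u)
Function('J')(Q) = Mul(Rational(-1, 2), Pow(2, Rational(1, 2)), Pow(Q, Rational(1, 2))) (Function('J')(Q) = Mul(Rational(-1, 2), Pow(Add(Q, Q), Rational(1, 2))) = Mul(Rational(-1, 2), Pow(Mul(2, Q), Rational(1, 2))) = Mul(Rational(-1, 2), Mul(Pow(2, Rational(1, 2)), Pow(Q, Rational(1, 2)))) = Mul(Rational(-1, 2), Pow(2, Rational(1, 2)), Pow(Q, Rational(1, 2))))
Function('A')(X) = Add(3, X)
Function('r')(m) = Mul(Rational(1, 2), Pow(2, Rational(1, 2)), Pow(m, Rational(1, 2))) (Function('r')(m) = Mul(-1, Mul(Rational(-1, 2), Pow(2, Rational(1, 2)), Pow(m, Rational(1, 2)))) = Mul(Rational(1, 2), Pow(2, Rational(1, 2)), Pow(m, Rational(1, 2))))
Mul(18, Add(Function('r')(-1), Function('A')(-1))) = Mul(18, Add(Mul(Rational(1, 2), Pow(2, Rational(1, 2)), Pow(-1, Rational(1, 2))), Add(3, -1))) = Mul(18, Add(Mul(Rational(1, 2), Pow(2, Rational(1, 2)), I), 2)) = Mul(18, Add(Mul(Rational(1, 2), I, Pow(2, Rational(1, 2))), 2)) = Mul(18, Add(2, Mul(Rational(1, 2), I, Pow(2, Rational(1, 2))))) = Add(36, Mul(9, I, Pow(2, Rational(1, 2))))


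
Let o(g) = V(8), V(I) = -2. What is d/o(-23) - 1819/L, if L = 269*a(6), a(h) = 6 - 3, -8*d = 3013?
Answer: 2402387/12912 ≈ 186.06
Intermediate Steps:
d = -3013/8 (d = -⅛*3013 = -3013/8 ≈ -376.63)
o(g) = -2
a(h) = 3
L = 807 (L = 269*3 = 807)
d/o(-23) - 1819/L = -3013/8/(-2) - 1819/807 = -3013/8*(-½) - 1819*1/807 = 3013/16 - 1819/807 = 2402387/12912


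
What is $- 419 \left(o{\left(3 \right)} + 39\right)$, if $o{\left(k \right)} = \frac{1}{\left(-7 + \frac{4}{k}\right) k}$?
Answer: $- \frac{277378}{17} \approx -16316.0$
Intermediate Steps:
$o{\left(k \right)} = \frac{1}{k \left(-7 + \frac{4}{k}\right)}$
$- 419 \left(o{\left(3 \right)} + 39\right) = - 419 \left(- \frac{1}{-4 + 7 \cdot 3} + 39\right) = - 419 \left(- \frac{1}{-4 + 21} + 39\right) = - 419 \left(- \frac{1}{17} + 39\right) = \left(-419\right) \frac{662}{17} = - \frac{277378}{17}$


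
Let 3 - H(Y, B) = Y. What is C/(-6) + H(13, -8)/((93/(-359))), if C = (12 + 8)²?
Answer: -870/31 ≈ -28.065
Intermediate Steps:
H(Y, B) = 3 - Y
C = 400 (C = 20² = 400)
C/(-6) + H(13, -8)/((93/(-359))) = 400/(-6) + (3 - 1*13)/((93/(-359))) = 400*(-⅙) + (3 - 13)/((93*(-1/359))) = -200/3 - 10/(-93/359) = -200/3 - 10*(-359/93) = -200/3 + 3590/93 = -870/31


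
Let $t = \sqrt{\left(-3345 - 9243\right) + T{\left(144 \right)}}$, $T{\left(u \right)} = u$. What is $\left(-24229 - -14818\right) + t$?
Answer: $-9411 + 2 i \sqrt{3111} \approx -9411.0 + 111.55 i$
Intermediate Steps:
$t = 2 i \sqrt{3111}$ ($t = \sqrt{\left(-3345 - 9243\right) + 144} = \sqrt{-12588 + 144} = \sqrt{-12444} = 2 i \sqrt{3111} \approx 111.55 i$)
$\left(-24229 - -14818\right) + t = \left(-24229 - -14818\right) + 2 i \sqrt{3111} = \left(-24229 + 14818\right) + 2 i \sqrt{3111} = -9411 + 2 i \sqrt{3111}$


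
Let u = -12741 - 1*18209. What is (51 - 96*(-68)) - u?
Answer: 37529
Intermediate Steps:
u = -30950 (u = -12741 - 18209 = -30950)
(51 - 96*(-68)) - u = (51 - 96*(-68)) - 1*(-30950) = (51 + 6528) + 30950 = 6579 + 30950 = 37529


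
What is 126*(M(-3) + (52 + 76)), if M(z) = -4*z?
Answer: 17640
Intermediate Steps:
126*(M(-3) + (52 + 76)) = 126*(-4*(-3) + (52 + 76)) = 126*(12 + 128) = 126*140 = 17640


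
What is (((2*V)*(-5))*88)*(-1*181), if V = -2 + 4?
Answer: 318560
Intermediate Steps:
V = 2
(((2*V)*(-5))*88)*(-1*181) = (((2*2)*(-5))*88)*(-1*181) = ((4*(-5))*88)*(-181) = -20*88*(-181) = -1760*(-181) = 318560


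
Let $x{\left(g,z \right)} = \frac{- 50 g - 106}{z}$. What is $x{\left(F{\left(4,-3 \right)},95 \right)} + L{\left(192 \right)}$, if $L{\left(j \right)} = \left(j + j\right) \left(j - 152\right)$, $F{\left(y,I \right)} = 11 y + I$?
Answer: $\frac{1457044}{95} \approx 15337.0$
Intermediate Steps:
$F{\left(y,I \right)} = I + 11 y$
$L{\left(j \right)} = 2 j \left(-152 + j\right)$
$x{\left(g,z \right)} = \frac{-106 - 50 g}{z}$
$x{\left(F{\left(4,-3 \right)},95 \right)} + L{\left(192 \right)} = \frac{2 \left(-53 - 25 \left(-3 + 11 \cdot 4\right)\right)}{95} + 2 \cdot 192 \left(-152 + 192\right) = 2 \cdot \frac{1}{95} \left(-53 - 25 \left(-3 + 44\right)\right) + 2 \cdot 192 \cdot 40 = 2 \cdot \frac{1}{95} \left(-53 - 1025\right) + 15360 = 2 \cdot \frac{1}{95} \left(-1078\right) + 15360 = - \frac{2156}{95} + 15360 = \frac{1457044}{95}$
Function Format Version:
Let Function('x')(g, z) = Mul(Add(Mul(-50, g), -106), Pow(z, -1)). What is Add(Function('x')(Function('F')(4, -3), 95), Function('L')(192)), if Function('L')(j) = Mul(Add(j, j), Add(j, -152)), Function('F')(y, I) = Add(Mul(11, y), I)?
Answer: Rational(1457044, 95) ≈ 15337.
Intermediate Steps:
Function('F')(y, I) = Add(I, Mul(11, y))
Function('L')(j) = Mul(2, j, Add(-152, j)) (Function('L')(j) = Mul(Mul(2, j), Add(-152, j)) = Mul(2, j, Add(-152, j)))
Function('x')(g, z) = Mul(Pow(z, -1), Add(-106, Mul(-50, g))) (Function('x')(g, z) = Mul(Add(-106, Mul(-50, g)), Pow(z, -1)) = Mul(Pow(z, -1), Add(-106, Mul(-50, g))))
Add(Function('x')(Function('F')(4, -3), 95), Function('L')(192)) = Add(Mul(2, Pow(95, -1), Add(-53, Mul(-25, Add(-3, Mul(11, 4))))), Mul(2, 192, Add(-152, 192))) = Add(Mul(2, Rational(1, 95), Add(-53, Mul(-25, Add(-3, 44)))), Mul(2, 192, 40)) = Add(Mul(2, Rational(1, 95), Add(-53, Mul(-25, 41))), 15360) = Add(Mul(2, Rational(1, 95), Add(-53, -1025)), 15360) = Add(Mul(2, Rational(1, 95), -1078), 15360) = Add(Rational(-2156, 95), 15360) = Rational(1457044, 95)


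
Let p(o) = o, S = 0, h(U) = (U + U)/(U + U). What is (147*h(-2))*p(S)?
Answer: 0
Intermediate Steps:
h(U) = 1 (h(U) = (2*U)/((2*U)) = (2*U)*(1/(2*U)) = 1)
(147*h(-2))*p(S) = (147*1)*0 = 147*0 = 0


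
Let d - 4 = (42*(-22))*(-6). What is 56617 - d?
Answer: 51069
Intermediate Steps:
d = 5548 (d = 4 + (42*(-22))*(-6) = 4 - 924*(-6) = 4 + 5544 = 5548)
56617 - d = 56617 - 1*5548 = 56617 - 5548 = 51069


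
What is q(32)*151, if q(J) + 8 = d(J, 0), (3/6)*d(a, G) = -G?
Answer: -1208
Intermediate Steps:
d(a, G) = -2*G (d(a, G) = 2*(-G) = -2*G)
q(J) = -8 (q(J) = -8 - 2*0 = -8 + 0 = -8)
q(32)*151 = -8*151 = -1208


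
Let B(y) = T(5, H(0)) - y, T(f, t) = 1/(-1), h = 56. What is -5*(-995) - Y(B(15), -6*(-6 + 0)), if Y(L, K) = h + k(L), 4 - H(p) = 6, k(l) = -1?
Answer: 4920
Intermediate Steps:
H(p) = -2 (H(p) = 4 - 1*6 = 4 - 6 = -2)
T(f, t) = -1
B(y) = -1 - y
Y(L, K) = 55 (Y(L, K) = 56 - 1 = 55)
-5*(-995) - Y(B(15), -6*(-6 + 0)) = -5*(-995) - 1*55 = 4975 - 55 = 4920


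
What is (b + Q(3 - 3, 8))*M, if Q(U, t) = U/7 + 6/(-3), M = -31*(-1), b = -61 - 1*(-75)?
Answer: 372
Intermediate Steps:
b = 14 (b = -61 + 75 = 14)
M = 31
Q(U, t) = -2 + U/7 (Q(U, t) = U*(⅐) + 6*(-⅓) = U/7 - 2 = -2 + U/7)
(b + Q(3 - 3, 8))*M = (14 + (-2 + (3 - 3)/7))*31 = (14 + (-2 + (⅐)*0))*31 = (14 + (-2 + 0))*31 = (14 - 2)*31 = 12*31 = 372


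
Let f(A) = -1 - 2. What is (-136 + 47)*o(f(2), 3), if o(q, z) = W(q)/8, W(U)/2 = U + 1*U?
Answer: 267/2 ≈ 133.50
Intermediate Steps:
f(A) = -3
W(U) = 4*U (W(U) = 2*(U + 1*U) = 2*(U + U) = 2*(2*U) = 4*U)
o(q, z) = q/2 (o(q, z) = (4*q)/8 = (4*q)*(1/8) = q/2)
(-136 + 47)*o(f(2), 3) = (-136 + 47)*((1/2)*(-3)) = -89*(-3/2) = 267/2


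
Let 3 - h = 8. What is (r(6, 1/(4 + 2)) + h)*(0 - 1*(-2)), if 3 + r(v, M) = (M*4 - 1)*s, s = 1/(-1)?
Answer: -46/3 ≈ -15.333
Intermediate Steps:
s = -1
r(v, M) = -2 - 4*M (r(v, M) = -3 + (M*4 - 1)*(-1) = -3 + (4*M - 1)*(-1) = -3 + (-1 + 4*M)*(-1) = -3 + (1 - 4*M) = -2 - 4*M)
h = -5 (h = 3 - 1*8 = 3 - 8 = -5)
(r(6, 1/(4 + 2)) + h)*(0 - 1*(-2)) = ((-2 - 4/(4 + 2)) - 5)*(0 - 1*(-2)) = ((-2 - 4/6) - 5)*(0 + 2) = ((-2 - 4*1/6) - 5)*2 = ((-2 - 2/3) - 5)*2 = (-8/3 - 5)*2 = -23/3*2 = -46/3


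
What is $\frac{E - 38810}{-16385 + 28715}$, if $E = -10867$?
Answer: $- \frac{16559}{4110} \approx -4.029$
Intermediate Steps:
$\frac{E - 38810}{-16385 + 28715} = \frac{-10867 - 38810}{-16385 + 28715} = - \frac{49677}{12330} = \left(-49677\right) \frac{1}{12330} = - \frac{16559}{4110}$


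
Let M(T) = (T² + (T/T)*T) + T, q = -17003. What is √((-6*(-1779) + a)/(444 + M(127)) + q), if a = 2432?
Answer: 5*I*√192565748085/16827 ≈ 130.39*I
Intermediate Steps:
M(T) = T² + 2*T (M(T) = (T² + 1*T) + T = (T² + T) + T = (T + T²) + T = T² + 2*T)
√((-6*(-1779) + a)/(444 + M(127)) + q) = √((-6*(-1779) + 2432)/(444 + 127*(2 + 127)) - 17003) = √((10674 + 2432)/(444 + 127*129) - 17003) = √(13106/(444 + 16383) - 17003) = √(13106/16827 - 17003) = √(-286096375/16827) = 5*I*√192565748085/16827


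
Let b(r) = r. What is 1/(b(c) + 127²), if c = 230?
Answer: 1/16359 ≈ 6.1128e-5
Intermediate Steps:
1/(b(c) + 127²) = 1/(230 + 127²) = 1/(230 + 16129) = 1/16359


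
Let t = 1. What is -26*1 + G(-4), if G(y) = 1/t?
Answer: -25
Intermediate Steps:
G(y) = 1 (G(y) = 1/1 = 1)
-26*1 + G(-4) = -26*1 + 1 = -26 + 1 = -25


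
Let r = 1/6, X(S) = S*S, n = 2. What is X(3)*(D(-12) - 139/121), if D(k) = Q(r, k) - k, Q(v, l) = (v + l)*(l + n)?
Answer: 140682/121 ≈ 1162.7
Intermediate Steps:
X(S) = S²
r = ⅙ ≈ 0.16667
Q(v, l) = (2 + l)*(l + v) (Q(v, l) = (v + l)*(l + 2) = (l + v)*(2 + l) = (2 + l)*(l + v))
D(k) = ⅓ + k² + 7*k/6 (D(k) = (k² + 2*k + 2*(⅙) + k*(⅙)) - k = (k² + 2*k + ⅓ + k/6) - k = (⅓ + k² + 13*k/6) - k = ⅓ + k² + 7*k/6)
X(3)*(D(-12) - 139/121) = 3²*((⅓ + (-12)² + (7/6)*(-12)) - 139/121) = 9*((⅓ + 144 - 14) - 139*1/121) = 9*(391/3 - 139/121) = 9*(46894/363) = 140682/121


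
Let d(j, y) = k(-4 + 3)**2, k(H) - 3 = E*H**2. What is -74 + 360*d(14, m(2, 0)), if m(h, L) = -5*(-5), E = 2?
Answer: 8926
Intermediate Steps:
m(h, L) = 25
k(H) = 3 + 2*H**2
d(j, y) = 25 (d(j, y) = (3 + 2*(-4 + 3)**2)**2 = (3 + 2*(-1)**2)**2 = (3 + 2*1)**2 = (3 + 2)**2 = 5**2 = 25)
-74 + 360*d(14, m(2, 0)) = -74 + 360*25 = -74 + 9000 = 8926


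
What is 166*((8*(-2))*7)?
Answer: -18592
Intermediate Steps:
166*((8*(-2))*7) = 166*(-16*7) = 166*(-112) = -18592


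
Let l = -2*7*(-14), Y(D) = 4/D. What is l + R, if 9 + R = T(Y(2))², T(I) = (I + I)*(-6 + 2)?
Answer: 443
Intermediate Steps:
T(I) = -8*I (T(I) = (2*I)*(-4) = -8*I)
R = 247 (R = -9 + (-32/2)² = -9 + (-8*2)² = -9 + (-16)² = -9 + 256 = 247)
l = 196 (l = -14*(-14) = 196)
l + R = 196 + 247 = 443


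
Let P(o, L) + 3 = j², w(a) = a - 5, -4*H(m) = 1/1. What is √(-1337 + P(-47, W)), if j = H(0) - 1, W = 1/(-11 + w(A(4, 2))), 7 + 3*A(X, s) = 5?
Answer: I*√21415/4 ≈ 36.585*I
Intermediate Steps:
A(X, s) = -⅔ (A(X, s) = -7/3 + (⅓)*5 = -7/3 + 5/3 = -⅔)
H(m) = -¼ (H(m) = -¼/1 = -¼*1 = -¼)
w(a) = -5 + a
W = -3/50 (W = 1/(-11 + (-5 - ⅔)) = 1/(-11 - 17/3) = 1/(-50/3) = -3/50 ≈ -0.060000)
j = -5/4 (j = -¼ - 1 = -5/4 ≈ -1.2500)
P(o, L) = -23/16 (P(o, L) = -3 + (-5/4)² = -3 + 25/16 = -23/16)
√(-1337 + P(-47, W)) = √(-1337 - 23/16) = √(-21415/16) = I*√21415/4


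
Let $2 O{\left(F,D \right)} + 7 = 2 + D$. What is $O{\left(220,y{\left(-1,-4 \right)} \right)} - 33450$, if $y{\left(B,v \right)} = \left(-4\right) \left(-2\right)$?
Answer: $- \frac{66897}{2} \approx -33449.0$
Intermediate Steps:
$y{\left(B,v \right)} = 8$
$O{\left(F,D \right)} = - \frac{5}{2} + \frac{D}{2}$ ($O{\left(F,D \right)} = - \frac{7}{2} + \frac{2 + D}{2} = - \frac{7}{2} + \left(1 + \frac{D}{2}\right) = - \frac{5}{2} + \frac{D}{2}$)
$O{\left(220,y{\left(-1,-4 \right)} \right)} - 33450 = \left(- \frac{5}{2} + \frac{1}{2} \cdot 8\right) - 33450 = \left(- \frac{5}{2} + 4\right) - 33450 = \frac{3}{2} - 33450 = - \frac{66897}{2}$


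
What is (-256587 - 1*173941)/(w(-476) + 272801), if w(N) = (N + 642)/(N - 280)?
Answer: -162739584/103118695 ≈ -1.5782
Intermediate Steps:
w(N) = (642 + N)/(-280 + N)
(-256587 - 1*173941)/(w(-476) + 272801) = (-256587 - 1*173941)/((642 - 476)/(-280 - 476) + 272801) = (-256587 - 173941)/(166/(-756) + 272801) = -430528/(-1/756*166 + 272801) = -430528/(-83/378 + 272801) = -430528/103118695/378 = -430528*378/103118695 = -162739584/103118695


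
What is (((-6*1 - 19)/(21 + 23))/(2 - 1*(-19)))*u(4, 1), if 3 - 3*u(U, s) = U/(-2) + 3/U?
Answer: -425/11088 ≈ -0.038330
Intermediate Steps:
u(U, s) = 1 - 1/U + U/6 (u(U, s) = 1 - (U/(-2) + 3/U)/3 = 1 - (U*(-½) + 3/U)/3 = 1 - (-U/2 + 3/U)/3 = 1 - (3/U - U/2)/3 = 1 + (-1/U + U/6) = 1 - 1/U + U/6)
(((-6*1 - 19)/(21 + 23))/(2 - 1*(-19)))*u(4, 1) = (((-6*1 - 19)/(21 + 23))/(2 - 1*(-19)))*(1 - 1/4 + (⅙)*4) = (((-6 - 19)/44)/(2 + 19))*(1 - 1*¼ + ⅔) = (-25*1/44/21)*(1 - ¼ + ⅔) = -25/44*1/21*(17/12) = -25/924*17/12 = -425/11088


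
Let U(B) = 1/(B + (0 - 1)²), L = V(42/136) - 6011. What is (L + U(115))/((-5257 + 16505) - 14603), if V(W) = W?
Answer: 5926533/3308030 ≈ 1.7916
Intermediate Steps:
L = -408727/68 (L = 42/136 - 6011 = 42*(1/136) - 6011 = 21/68 - 6011 = -408727/68 ≈ -6010.7)
U(B) = 1/(1 + B) (U(B) = 1/(B + (-1)²) = 1/(B + 1) = 1/(1 + B))
(L + U(115))/((-5257 + 16505) - 14603) = (-408727/68 + 1/(1 + 115))/((-5257 + 16505) - 14603) = (-408727/68 + 1/116)/(11248 - 14603) = (-408727/68 + 1/116)/(-3355) = -5926533/986*(-1/3355) = 5926533/3308030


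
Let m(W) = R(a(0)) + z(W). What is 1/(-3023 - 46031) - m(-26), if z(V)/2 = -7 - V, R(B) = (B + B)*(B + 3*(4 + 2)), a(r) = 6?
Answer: -15991605/49054 ≈ -326.00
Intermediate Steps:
R(B) = 2*B*(18 + B) (R(B) = (2*B)*(B + 3*6) = (2*B)*(B + 18) = (2*B)*(18 + B) = 2*B*(18 + B))
z(V) = -14 - 2*V (z(V) = 2*(-7 - V) = -14 - 2*V)
m(W) = 274 - 2*W (m(W) = 2*6*(18 + 6) + (-14 - 2*W) = 2*6*24 + (-14 - 2*W) = 288 + (-14 - 2*W) = 274 - 2*W)
1/(-3023 - 46031) - m(-26) = 1/(-3023 - 46031) - (274 - 2*(-26)) = 1/(-49054) - (274 + 52) = -1/49054 - 1*326 = -1/49054 - 326 = -15991605/49054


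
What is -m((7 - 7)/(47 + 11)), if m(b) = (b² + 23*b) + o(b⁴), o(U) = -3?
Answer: 3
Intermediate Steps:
m(b) = -3 + b² + 23*b (m(b) = (b² + 23*b) - 3 = -3 + b² + 23*b)
-m((7 - 7)/(47 + 11)) = -(-3 + ((7 - 7)/(47 + 11))² + 23*((7 - 7)/(47 + 11))) = -(-3 + (0/58)² + 23*(0/58)) = -(-3 + (0*(1/58))² + 23*(0*(1/58))) = -(-3 + 0² + 23*0) = -(-3 + 0 + 0) = -1*(-3) = 3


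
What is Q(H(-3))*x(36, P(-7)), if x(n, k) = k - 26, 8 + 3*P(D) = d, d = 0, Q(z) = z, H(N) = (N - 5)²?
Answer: -5504/3 ≈ -1834.7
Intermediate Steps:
H(N) = (-5 + N)²
P(D) = -8/3 (P(D) = -8/3 + (⅓)*0 = -8/3 + 0 = -8/3)
x(n, k) = -26 + k
Q(H(-3))*x(36, P(-7)) = (-5 - 3)²*(-26 - 8/3) = (-8)²*(-86/3) = 64*(-86/3) = -5504/3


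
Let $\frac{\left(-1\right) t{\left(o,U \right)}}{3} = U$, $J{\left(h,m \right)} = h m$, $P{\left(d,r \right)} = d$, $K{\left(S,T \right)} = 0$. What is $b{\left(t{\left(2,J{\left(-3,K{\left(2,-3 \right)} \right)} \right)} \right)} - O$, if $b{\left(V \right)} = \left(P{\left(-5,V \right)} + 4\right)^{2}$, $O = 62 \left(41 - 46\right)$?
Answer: $311$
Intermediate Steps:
$t{\left(o,U \right)} = - 3 U$
$O = -310$ ($O = 62 \left(-5\right) = -310$)
$b{\left(V \right)} = 1$ ($b{\left(V \right)} = \left(-5 + 4\right)^{2} = \left(-1\right)^{2} = 1$)
$b{\left(t{\left(2,J{\left(-3,K{\left(2,-3 \right)} \right)} \right)} \right)} - O = 1 - -310 = 1 + 310 = 311$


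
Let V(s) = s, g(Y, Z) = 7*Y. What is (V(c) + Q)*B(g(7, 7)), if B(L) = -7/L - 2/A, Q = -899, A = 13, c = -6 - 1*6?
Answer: 24597/91 ≈ 270.30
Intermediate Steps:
c = -12 (c = -6 - 6 = -12)
B(L) = -2/13 - 7/L (B(L) = -7/L - 2/13 = -2/13 - 7/L)
(V(c) + Q)*B(g(7, 7)) = (-12 - 899)*(-2/13 - 7/(7*7)) = -911*(-2/13 - 7/49) = -911*(-2/13 - 7*1/49) = -911*(-2/13 - 1/7) = -911*(-27/91) = 24597/91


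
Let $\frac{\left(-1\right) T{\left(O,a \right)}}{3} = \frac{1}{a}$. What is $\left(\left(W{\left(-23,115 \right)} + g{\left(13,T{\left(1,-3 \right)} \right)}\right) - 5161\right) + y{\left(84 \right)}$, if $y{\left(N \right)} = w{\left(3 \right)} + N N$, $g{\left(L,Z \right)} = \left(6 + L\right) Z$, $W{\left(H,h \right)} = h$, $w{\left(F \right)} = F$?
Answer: $2032$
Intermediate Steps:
$T{\left(O,a \right)} = - \frac{3}{a}$
$g{\left(L,Z \right)} = Z \left(6 + L\right)$
$y{\left(N \right)} = 3 + N^{2}$ ($y{\left(N \right)} = 3 + N N = 3 + N^{2}$)
$\left(\left(W{\left(-23,115 \right)} + g{\left(13,T{\left(1,-3 \right)} \right)}\right) - 5161\right) + y{\left(84 \right)} = \left(\left(115 + - \frac{3}{-3} \left(6 + 13\right)\right) - 5161\right) + \left(3 + 84^{2}\right) = \left(\left(115 + \left(-3\right) \left(- \frac{1}{3}\right) 19\right) - 5161\right) + \left(3 + 7056\right) = \left(\left(115 + 1 \cdot 19\right) - 5161\right) + 7059 = \left(\left(115 + 19\right) - 5161\right) + 7059 = \left(134 - 5161\right) + 7059 = -5027 + 7059 = 2032$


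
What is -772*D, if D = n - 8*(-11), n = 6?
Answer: -72568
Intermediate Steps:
D = 94 (D = 6 - 8*(-11) = 6 + 88 = 94)
-772*D = -772*94 = -72568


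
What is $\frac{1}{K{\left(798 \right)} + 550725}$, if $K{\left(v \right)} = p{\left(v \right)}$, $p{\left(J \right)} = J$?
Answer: $\frac{1}{551523} \approx 1.8132 \cdot 10^{-6}$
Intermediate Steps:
$K{\left(v \right)} = v$
$\frac{1}{K{\left(798 \right)} + 550725} = \frac{1}{798 + 550725} = \frac{1}{551523}$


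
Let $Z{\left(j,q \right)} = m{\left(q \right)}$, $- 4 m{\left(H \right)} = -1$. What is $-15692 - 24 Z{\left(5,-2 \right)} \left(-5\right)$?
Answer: $-15662$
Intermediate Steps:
$m{\left(H \right)} = \frac{1}{4}$ ($m{\left(H \right)} = \left(- \frac{1}{4}\right) \left(-1\right) = \frac{1}{4}$)
$Z{\left(j,q \right)} = \frac{1}{4}$
$-15692 - 24 Z{\left(5,-2 \right)} \left(-5\right) = -15692 - 24 \cdot \frac{1}{4} \left(-5\right) = -15692 - 6 \left(-5\right) = -15692 - -30 = -15692 + 30 = -15662$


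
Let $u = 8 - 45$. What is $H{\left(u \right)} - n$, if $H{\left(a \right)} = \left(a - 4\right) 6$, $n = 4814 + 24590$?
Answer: $-29650$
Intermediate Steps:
$u = -37$ ($u = 8 - 45 = -37$)
$n = 29404$
$H{\left(a \right)} = -24 + 6 a$ ($H{\left(a \right)} = \left(-4 + a\right) 6 = -24 + 6 a$)
$H{\left(u \right)} - n = \left(-24 + 6 \left(-37\right)\right) - 29404 = \left(-24 - 222\right) - 29404 = -246 - 29404 = -29650$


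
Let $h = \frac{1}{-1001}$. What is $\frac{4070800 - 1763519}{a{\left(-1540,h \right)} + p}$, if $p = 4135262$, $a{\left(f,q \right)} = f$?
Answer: $\frac{2307281}{4133722} \approx 0.55816$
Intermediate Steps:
$h = - \frac{1}{1001} \approx -0.000999$
$\frac{4070800 - 1763519}{a{\left(-1540,h \right)} + p} = \frac{4070800 - 1763519}{-1540 + 4135262} = \frac{2307281}{4133722}$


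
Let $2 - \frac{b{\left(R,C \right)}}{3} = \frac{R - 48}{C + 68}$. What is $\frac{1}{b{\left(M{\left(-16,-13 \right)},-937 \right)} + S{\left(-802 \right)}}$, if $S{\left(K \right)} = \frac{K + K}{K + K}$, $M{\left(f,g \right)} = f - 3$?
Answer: $\frac{869}{5882} \approx 0.14774$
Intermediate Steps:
$M{\left(f,g \right)} = -3 + f$
$S{\left(K \right)} = 1$ ($S{\left(K \right)} = \frac{2 K}{2 K} = 2 K \frac{1}{2 K} = 1$)
$b{\left(R,C \right)} = 6 - \frac{3 \left(-48 + R\right)}{68 + C}$ ($b{\left(R,C \right)} = 6 - 3 \frac{R - 48}{C + 68} = 6 - 3 \frac{-48 + R}{68 + C} = 6 - \frac{3 \left(-48 + R\right)}{68 + C}$)
$\frac{1}{b{\left(M{\left(-16,-13 \right)},-937 \right)} + S{\left(-802 \right)}} = \frac{1}{\frac{3 \left(184 - \left(-3 - 16\right) + 2 \left(-937\right)\right)}{68 - 937} + 1} = \frac{1}{\frac{3 \left(184 - -19 - 1874\right)}{-869} + 1} = \frac{1}{3 \left(- \frac{1}{869}\right) \left(184 + 19 - 1874\right) + 1} = \frac{1}{3 \left(- \frac{1}{869}\right) \left(-1671\right) + 1} = \frac{1}{\frac{5013}{869} + 1} = \frac{1}{\frac{5882}{869}} = \frac{869}{5882}$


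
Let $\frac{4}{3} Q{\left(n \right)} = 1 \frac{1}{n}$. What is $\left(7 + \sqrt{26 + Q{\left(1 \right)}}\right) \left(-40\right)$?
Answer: $-280 - 20 \sqrt{107} \approx -486.88$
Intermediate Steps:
$Q{\left(n \right)} = \frac{3}{4 n}$ ($Q{\left(n \right)} = \frac{3 \cdot 1 \frac{1}{n}}{4} = \frac{3}{4 n}$)
$\left(7 + \sqrt{26 + Q{\left(1 \right)}}\right) \left(-40\right) = \left(7 + \sqrt{26 + \frac{3}{4 \cdot 1}}\right) \left(-40\right) = \left(7 + \sqrt{26 + \frac{3}{4} \cdot 1}\right) \left(-40\right) = \left(7 + \sqrt{26 + \frac{3}{4}}\right) \left(-40\right) = \left(7 + \sqrt{\frac{107}{4}}\right) \left(-40\right) = \left(7 + \frac{\sqrt{107}}{2}\right) \left(-40\right) = -280 - 20 \sqrt{107}$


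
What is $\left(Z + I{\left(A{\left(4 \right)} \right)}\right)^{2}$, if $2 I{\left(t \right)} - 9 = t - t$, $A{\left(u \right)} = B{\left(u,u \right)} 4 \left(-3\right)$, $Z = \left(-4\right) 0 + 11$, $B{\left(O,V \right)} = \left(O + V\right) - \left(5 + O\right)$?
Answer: $\frac{961}{4} \approx 240.25$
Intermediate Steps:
$B{\left(O,V \right)} = -5 + V$
$Z = 11$ ($Z = 0 + 11 = 11$)
$A{\left(u \right)} = 60 - 12 u$ ($A{\left(u \right)} = \left(-5 + u\right) 4 \left(-3\right) = \left(-20 + 4 u\right) \left(-3\right) = 60 - 12 u$)
$I{\left(t \right)} = \frac{9}{2}$ ($I{\left(t \right)} = \frac{9}{2} + \frac{t - t}{2} = \frac{9}{2} + \frac{1}{2} \cdot 0 = \frac{9}{2} + 0 = \frac{9}{2}$)
$\left(Z + I{\left(A{\left(4 \right)} \right)}\right)^{2} = \left(11 + \frac{9}{2}\right)^{2} = \left(\frac{31}{2}\right)^{2} = \frac{961}{4}$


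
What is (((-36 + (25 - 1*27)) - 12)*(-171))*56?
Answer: 478800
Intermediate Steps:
(((-36 + (25 - 1*27)) - 12)*(-171))*56 = (((-36 + (25 - 27)) - 12)*(-171))*56 = (((-36 - 2) - 12)*(-171))*56 = ((-38 - 12)*(-171))*56 = -50*(-171)*56 = 8550*56 = 478800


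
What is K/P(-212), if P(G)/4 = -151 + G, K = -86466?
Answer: 14411/242 ≈ 59.550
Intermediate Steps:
P(G) = -604 + 4*G (P(G) = 4*(-151 + G) = -604 + 4*G)
K/P(-212) = -86466/(-604 + 4*(-212)) = -86466/(-604 - 848) = -86466/(-1452) = -86466*(-1/1452) = 14411/242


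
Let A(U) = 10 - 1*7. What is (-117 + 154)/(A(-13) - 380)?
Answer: -37/377 ≈ -0.098143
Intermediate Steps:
A(U) = 3 (A(U) = 10 - 7 = 3)
(-117 + 154)/(A(-13) - 380) = (-117 + 154)/(3 - 380) = 37/(-377) = 37*(-1/377) = -37/377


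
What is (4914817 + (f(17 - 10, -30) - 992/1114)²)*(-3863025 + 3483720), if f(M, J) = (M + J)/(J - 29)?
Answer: -2013308630267304860010/1079976769 ≈ -1.8642e+12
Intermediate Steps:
f(M, J) = (J + M)/(-29 + J)
(4914817 + (f(17 - 10, -30) - 992/1114)²)*(-3863025 + 3483720) = (4914817 + ((-30 + (17 - 10))/(-29 - 30) - 992/1114)²)*(-3863025 + 3483720) = (4914817 + ((-30 + 7)/(-59) - 992*1/1114)²)*(-379305) = (4914817 + (-1/59*(-23) - 496/557)²)*(-379305) = (4914817 + (23/59 - 496/557)²)*(-379305) = (4914817 + (-16453/32863)²)*(-379305) = (4914817 + 270701209/1079976769)*(-379305) = (5307888454587482/1079976769)*(-379305) = -2013308630267304860010/1079976769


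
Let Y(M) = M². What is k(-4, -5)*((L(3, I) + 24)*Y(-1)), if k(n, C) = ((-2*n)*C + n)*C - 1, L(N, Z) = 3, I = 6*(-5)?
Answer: 5913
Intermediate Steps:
I = -30
k(n, C) = -1 + C*(n - 2*C*n) (k(n, C) = (-2*C*n + n)*C - 1 = (n - 2*C*n)*C - 1 = C*(n - 2*C*n) - 1 = -1 + C*(n - 2*C*n))
k(-4, -5)*((L(3, I) + 24)*Y(-1)) = (-1 - 5*(-4) - 2*(-4)*(-5)²)*((3 + 24)*(-1)²) = (-1 + 20 - 2*(-4)*25)*(27*1) = (-1 + 20 + 200)*27 = 219*27 = 5913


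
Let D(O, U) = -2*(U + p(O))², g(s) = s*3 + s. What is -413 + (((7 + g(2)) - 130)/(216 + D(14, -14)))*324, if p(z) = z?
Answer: -1171/2 ≈ -585.50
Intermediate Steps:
g(s) = 4*s (g(s) = 3*s + s = 4*s)
D(O, U) = -2*(O + U)² (D(O, U) = -2*(U + O)² = -2*(O + U)²)
-413 + (((7 + g(2)) - 130)/(216 + D(14, -14)))*324 = -413 + (((7 + 4*2) - 130)/(216 - 2*(14 - 14)²))*324 = -413 + (((7 + 8) - 130)/(216 - 2*0²))*324 = -413 + ((15 - 130)/(216 - 2*0))*324 = -413 - 115/(216 + 0)*324 = -413 - 115/216*324 = -413 - 345/2 = -1171/2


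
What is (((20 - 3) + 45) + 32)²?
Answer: 8836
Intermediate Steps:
(((20 - 3) + 45) + 32)² = ((17 + 45) + 32)² = (62 + 32)² = 94² = 8836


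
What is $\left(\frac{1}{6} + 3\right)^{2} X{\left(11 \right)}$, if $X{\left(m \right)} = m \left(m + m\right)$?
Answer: $\frac{43681}{18} \approx 2426.7$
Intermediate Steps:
$X{\left(m \right)} = 2 m^{2}$ ($X{\left(m \right)} = m 2 m = 2 m^{2}$)
$\left(\frac{1}{6} + 3\right)^{2} X{\left(11 \right)} = \left(\frac{1}{6} + 3\right)^{2} \cdot 2 \cdot 11^{2} = \left(\frac{1}{6} + 3\right)^{2} \cdot 2 \cdot 121 = \left(\frac{19}{6}\right)^{2} \cdot 242 = \frac{361}{36} \cdot 242 = \frac{43681}{18}$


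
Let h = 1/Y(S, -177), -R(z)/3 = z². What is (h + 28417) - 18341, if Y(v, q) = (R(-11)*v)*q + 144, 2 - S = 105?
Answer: 66680035883/6617709 ≈ 10076.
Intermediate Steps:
S = -103 (S = 2 - 1*105 = 2 - 105 = -103)
R(z) = -3*z²
Y(v, q) = 144 - 363*q*v (Y(v, q) = ((-3*(-11)²)*v)*q + 144 = ((-3*121)*v)*q + 144 = (-363*v)*q + 144 = -363*q*v + 144 = 144 - 363*q*v)
h = -1/6617709 (h = 1/(144 - 363*(-177)*(-103)) = 1/(144 - 6617853) = 1/(-6617709) = -1/6617709 ≈ -1.5111e-7)
(h + 28417) - 18341 = (-1/6617709 + 28417) - 18341 = 188055436652/6617709 - 18341 = 66680035883/6617709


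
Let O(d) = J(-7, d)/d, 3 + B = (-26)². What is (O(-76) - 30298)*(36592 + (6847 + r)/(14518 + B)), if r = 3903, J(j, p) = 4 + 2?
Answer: -319999723911897/288629 ≈ -1.1087e+9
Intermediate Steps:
B = 673 (B = -3 + (-26)² = -3 + 676 = 673)
J(j, p) = 6
O(d) = 6/d
(O(-76) - 30298)*(36592 + (6847 + r)/(14518 + B)) = (6/(-76) - 30298)*(36592 + (6847 + 3903)/(14518 + 673)) = (6*(-1/76) - 30298)*(36592 + 10750/15191) = (-3/38 - 30298)*(36592 + 10750*(1/15191)) = -1151327*(36592 + 10750/15191)/38 = -1151327/38*555879822/15191 = -319999723911897/288629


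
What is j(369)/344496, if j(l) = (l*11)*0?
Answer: 0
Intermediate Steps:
j(l) = 0 (j(l) = (11*l)*0 = 0)
j(369)/344496 = 0/344496 = 0*(1/344496) = 0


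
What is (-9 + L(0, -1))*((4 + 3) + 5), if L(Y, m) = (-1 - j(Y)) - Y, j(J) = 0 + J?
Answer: -120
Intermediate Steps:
j(J) = J
L(Y, m) = -1 - 2*Y (L(Y, m) = (-1 - Y) - Y = -1 - 2*Y)
(-9 + L(0, -1))*((4 + 3) + 5) = (-9 + (-1 - 2*0))*((4 + 3) + 5) = (-9 + (-1 + 0))*(7 + 5) = (-9 - 1)*12 = -10*12 = -120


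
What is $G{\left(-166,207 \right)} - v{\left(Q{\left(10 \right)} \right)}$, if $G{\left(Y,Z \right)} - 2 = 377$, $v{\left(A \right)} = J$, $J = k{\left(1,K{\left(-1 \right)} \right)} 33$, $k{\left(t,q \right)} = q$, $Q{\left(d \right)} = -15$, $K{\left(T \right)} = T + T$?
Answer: $445$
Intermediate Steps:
$K{\left(T \right)} = 2 T$
$J = -66$ ($J = 2 \left(-1\right) 33 = \left(-2\right) 33 = -66$)
$v{\left(A \right)} = -66$
$G{\left(Y,Z \right)} = 379$ ($G{\left(Y,Z \right)} = 2 + 377 = 379$)
$G{\left(-166,207 \right)} - v{\left(Q{\left(10 \right)} \right)} = 379 - -66 = 379 + 66 = 445$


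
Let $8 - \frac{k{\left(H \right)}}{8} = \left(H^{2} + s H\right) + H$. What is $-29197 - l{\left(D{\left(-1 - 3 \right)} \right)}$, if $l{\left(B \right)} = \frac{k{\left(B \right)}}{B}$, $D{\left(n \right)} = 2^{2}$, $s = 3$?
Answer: $-29149$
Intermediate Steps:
$k{\left(H \right)} = 64 - 32 H - 8 H^{2}$ ($k{\left(H \right)} = 64 - 8 \left(\left(H^{2} + 3 H\right) + H\right) = 64 - 8 \left(H^{2} + 4 H\right) = 64 - \left(8 H^{2} + 32 H\right) = 64 - 32 H - 8 H^{2}$)
$D{\left(n \right)} = 4$
$l{\left(B \right)} = \frac{64 - 32 B - 8 B^{2}}{B}$
$-29197 - l{\left(D{\left(-1 - 3 \right)} \right)} = -29197 - \left(-32 - 32 + \frac{64}{4}\right) = -29197 - \left(-32 - 32 + 64 \cdot \frac{1}{4}\right) = -29197 - \left(-32 - 32 + 16\right) = -29197 - -48 = -29197 + 48 = -29149$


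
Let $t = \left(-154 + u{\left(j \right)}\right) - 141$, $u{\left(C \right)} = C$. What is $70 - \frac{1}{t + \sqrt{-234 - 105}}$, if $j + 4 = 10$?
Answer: $\frac{5870489}{83860} + \frac{i \sqrt{339}}{83860} \approx 70.003 + 0.00021956 i$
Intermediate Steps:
$j = 6$ ($j = -4 + 10 = 6$)
$t = -289$ ($t = \left(-154 + 6\right) - 141 = -148 - 141 = -289$)
$70 - \frac{1}{t + \sqrt{-234 - 105}} = 70 - \frac{1}{-289 + \sqrt{-234 - 105}} = 70 - \frac{1}{-289 + \sqrt{-339}} = 70 - \frac{1}{-289 + i \sqrt{339}}$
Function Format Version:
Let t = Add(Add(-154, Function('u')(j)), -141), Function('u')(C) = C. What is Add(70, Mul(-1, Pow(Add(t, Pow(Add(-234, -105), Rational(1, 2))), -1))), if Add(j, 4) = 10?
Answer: Add(Rational(5870489, 83860), Mul(Rational(1, 83860), I, Pow(339, Rational(1, 2)))) ≈ Add(70.003, Mul(0.00021956, I))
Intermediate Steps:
j = 6 (j = Add(-4, 10) = 6)
t = -289 (t = Add(Add(-154, 6), -141) = Add(-148, -141) = -289)
Add(70, Mul(-1, Pow(Add(t, Pow(Add(-234, -105), Rational(1, 2))), -1))) = Add(70, Mul(-1, Pow(Add(-289, Pow(Add(-234, -105), Rational(1, 2))), -1))) = Add(70, Mul(-1, Pow(Add(-289, Pow(-339, Rational(1, 2))), -1))) = Add(70, Mul(-1, Pow(Add(-289, Mul(I, Pow(339, Rational(1, 2)))), -1)))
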